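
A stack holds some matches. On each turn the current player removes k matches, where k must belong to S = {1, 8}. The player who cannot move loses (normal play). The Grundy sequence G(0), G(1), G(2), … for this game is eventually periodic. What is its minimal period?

9

n :  0  1  2  3  4  5  6  7  8  9 10 11 12 13 14 15 16 17 18 19
G :  0  1  0  1  0  1  0  1  2  0  1  0  1  0  1  0  1  2  0  1
G(n+9) = G(n) holds for n = 0,…,7 (a full window of length max(S) = 8), so the sequence is purely periodic with period 9.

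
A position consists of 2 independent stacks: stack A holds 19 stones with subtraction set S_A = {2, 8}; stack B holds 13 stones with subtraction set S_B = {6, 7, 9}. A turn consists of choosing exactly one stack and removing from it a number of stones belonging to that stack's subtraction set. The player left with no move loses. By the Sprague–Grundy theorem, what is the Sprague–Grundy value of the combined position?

Stack A, S = {2, 8}:
G(0) = 0
G(1) = mex{} = 0
G(2) = mex{0} = 1
G(3) = mex{0} = 1
G(4) = mex{1} = 0
G(5) = mex{1} = 0
G(6) = mex{0} = 1
G(7) = mex{0} = 1
G(8) = mex{1,0} = 2
G(9) = mex{1,0} = 2
G(10) = mex{2,1} = 0
G(11) = mex{2,1} = 0
G(12) = mex{0,0} = 1
G(13) = mex{0,0} = 1
G(14) = mex{1,1} = 0
G(15) = mex{1,1} = 0
G(16) = mex{0,2} = 1
G(17) = mex{0,2} = 1
G(18) = mex{1,0} = 2
G(19) = mex{1,0} = 2
G_A(19) = 2.
Stack B, S = {6, 7, 9}:
n :  0  1  2  3  4  5  6  7  8  9 10 11 12 13
G :  0  0  0  0  0  0  1  1  1  1  1  1  2  2
G_B(13) = 2.
Combined Grundy value = 2 ⊕ 2 = 0.

0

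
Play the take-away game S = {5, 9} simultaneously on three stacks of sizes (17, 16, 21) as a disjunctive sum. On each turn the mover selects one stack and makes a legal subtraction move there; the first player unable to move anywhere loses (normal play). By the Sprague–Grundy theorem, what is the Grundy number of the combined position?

1

All stacks use S = {5, 9}:
n :  0  1  2  3  4  5  6  7  8  9 10 11 12 13 14 15 16 17 18 19 20 21
G :  0  0  0  0  0  1  1  1  1  1  2  2  2  2  0  0  0  0  0  1  1  1
Stack A: G(17) = 0.
Stack B: G(16) = 0.
Stack C: G(21) = 1.
Combined Grundy value = 0 ⊕ 0 ⊕ 1 = 1.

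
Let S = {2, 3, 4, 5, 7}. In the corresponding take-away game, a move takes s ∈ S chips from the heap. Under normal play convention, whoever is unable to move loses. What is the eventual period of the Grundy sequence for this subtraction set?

n :  0  1  2  3  4  5  6  7  8  9 10 11 12 13 14 15 16 17 18 19
G :  0  0  1  1  2  2  3  3  4  0  0  1  1  2  2  3  3  4  0  0
G(n+9) = G(n) holds for n = 0,…,6 (a full window of length max(S) = 7), so the sequence is purely periodic with period 9.

9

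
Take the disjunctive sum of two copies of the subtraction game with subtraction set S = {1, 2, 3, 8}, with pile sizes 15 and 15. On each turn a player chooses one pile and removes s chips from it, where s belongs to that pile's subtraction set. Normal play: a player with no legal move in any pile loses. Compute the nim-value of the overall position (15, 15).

All piles use S = {1, 2, 3, 8}:
G(0) = 0
G(1) = mex{0} = 1
G(2) = mex{1,0} = 2
G(3) = mex{2,1,0} = 3
G(4) = mex{3,2,1} = 0
G(5) = mex{0,3,2} = 1
G(6) = mex{1,0,3} = 2
G(7) = mex{2,1,0} = 3
G(8) = mex{3,2,1,0} = 4
G(9) = mex{4,3,2,1} = 0
G(10) = mex{0,4,3,2} = 1
G(11) = mex{1,0,4,3} = 2
G(12) = mex{2,1,0,0} = 3
G(13) = mex{3,2,1,1} = 0
G(14) = mex{0,3,2,2} = 1
G(15) = mex{1,0,3,3} = 2
Pile A: G(15) = 2.
Pile B: G(15) = 2.
Combined Grundy value = 2 ⊕ 2 = 0.

0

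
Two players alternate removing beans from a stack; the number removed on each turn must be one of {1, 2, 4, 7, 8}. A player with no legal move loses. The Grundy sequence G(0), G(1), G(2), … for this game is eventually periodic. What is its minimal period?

3

G(0) = 0
G(1) = mex{0} = 1
G(2) = mex{1,0} = 2
G(3) = mex{2,1} = 0
G(4) = mex{0,2,0} = 1
G(5) = mex{1,0,1} = 2
G(6) = mex{2,1,2} = 0
G(7) = mex{0,2,0,0} = 1
G(8) = mex{1,0,1,1,0} = 2
G(9) = mex{2,1,2,2,1} = 0
G(10) = mex{0,2,0,0,2} = 1
G(11) = mex{1,0,1,1,0} = 2
G(12) = mex{2,1,2,2,1} = 0
G(13) = mex{0,2,0,0,2} = 1
G(14) = mex{1,0,1,1,0} = 2
G(n+3) = G(n) holds for n = 0,…,7 (a full window of length max(S) = 8), so the sequence is purely periodic with period 3.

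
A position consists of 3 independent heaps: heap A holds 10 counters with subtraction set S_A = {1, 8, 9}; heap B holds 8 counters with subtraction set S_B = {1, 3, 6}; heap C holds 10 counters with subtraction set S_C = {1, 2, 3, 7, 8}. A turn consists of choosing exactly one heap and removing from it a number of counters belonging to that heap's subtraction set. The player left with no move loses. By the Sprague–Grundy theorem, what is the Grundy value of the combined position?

1

Heap A, S = {1, 8, 9}:
G(0) = 0
G(1) = mex{0} = 1
G(2) = mex{1} = 0
G(3) = mex{0} = 1
G(4) = mex{1} = 0
G(5) = mex{0} = 1
G(6) = mex{1} = 0
G(7) = mex{0} = 1
G(8) = mex{1,0} = 2
G(9) = mex{2,1,0} = 3
G(10) = mex{3,0,1} = 2
G_A(10) = 2.
Heap B, S = {1, 3, 6}:
G(0) = 0
G(1) = mex{0} = 1
G(2) = mex{1} = 0
G(3) = mex{0,0} = 1
G(4) = mex{1,1} = 0
G(5) = mex{0,0} = 1
G(6) = mex{1,1,0} = 2
G(7) = mex{2,0,1} = 3
G(8) = mex{3,1,0} = 2
G_B(8) = 2.
Heap C, S = {1, 2, 3, 7, 8}:
G(0) = 0
G(1) = mex{0} = 1
G(2) = mex{1,0} = 2
G(3) = mex{2,1,0} = 3
G(4) = mex{3,2,1} = 0
G(5) = mex{0,3,2} = 1
G(6) = mex{1,0,3} = 2
G(7) = mex{2,1,0,0} = 3
G(8) = mex{3,2,1,1,0} = 4
G(9) = mex{4,3,2,2,1} = 0
G(10) = mex{0,4,3,3,2} = 1
G_C(10) = 1.
Combined Grundy value = 2 ⊕ 2 ⊕ 1 = 1.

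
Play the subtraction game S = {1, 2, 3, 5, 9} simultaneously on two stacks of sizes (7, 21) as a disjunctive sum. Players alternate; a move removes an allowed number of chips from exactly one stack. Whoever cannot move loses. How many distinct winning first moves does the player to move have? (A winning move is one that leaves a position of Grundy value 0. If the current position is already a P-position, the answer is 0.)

2

All stacks use S = {1, 2, 3, 5, 9}:
n :  0  1  2  3  4  5  6  7  8  9 10 11 12 13 14 15 16 17 18 19 20 21
G :  0  1  2  3  0  1  2  3  0  1  2  3  0  1  2  3  0  1  2  3  0  1
Stack A: G(7) = 3.
Stack B: G(21) = 1.
Combined Grundy value = 3 ⊕ 1 = 2.
A winning move leaves total XOR = 0, i.e. changes one component's Grundy value g to g ⊕ X where X is the current total.
Stack A: need g' = 3⊕2 = 1. Options: 7−1→G=2, 7−2→G=1, 7−3→G=0, 7−5→G=2. Hits: 1.
Stack B: need g' = 1⊕2 = 3. Options: 21−1→G=0, 21−2→G=3, 21−3→G=2, 21−5→G=0, 21−9→G=0. Hits: 1.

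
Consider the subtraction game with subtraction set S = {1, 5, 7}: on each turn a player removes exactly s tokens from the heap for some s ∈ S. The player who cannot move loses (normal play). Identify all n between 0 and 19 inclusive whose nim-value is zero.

0, 2, 4, 6, 8, 10, 12, 14, 16, 18

n :  0  1  2  3  4  5  6  7  8  9 10 11 12 13 14 15 16 17 18 19
G :  0  1  0  1  0  1  0  1  0  1  0  1  0  1  0  1  0  1  0  1
P-positions are exactly the n with G(n) = 0.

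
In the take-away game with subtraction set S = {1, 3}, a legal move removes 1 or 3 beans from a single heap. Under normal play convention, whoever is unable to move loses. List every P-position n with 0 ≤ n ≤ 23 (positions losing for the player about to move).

G(0) = 0
G(1) = mex{0} = 1
G(2) = mex{1} = 0
G(3) = mex{0,0} = 1
G(4) = mex{1,1} = 0
G(5) = mex{0,0} = 1
G(6) = mex{1,1} = 0
G(7) = mex{0,0} = 1
G(8) = mex{1,1} = 0
G(9) = mex{0,0} = 1
G(10) = mex{1,1} = 0
G(11) = mex{0,0} = 1
G(12) = mex{1,1} = 0
G(13) = mex{0,0} = 1
G(14) = mex{1,1} = 0
G(15) = mex{0,0} = 1
G(16) = mex{1,1} = 0
G(17) = mex{0,0} = 1
G(18) = mex{1,1} = 0
G(19) = mex{0,0} = 1
G(20) = mex{1,1} = 0
G(21) = mex{0,0} = 1
G(22) = mex{1,1} = 0
G(23) = mex{0,0} = 1
P-positions are exactly the n with G(n) = 0.

0, 2, 4, 6, 8, 10, 12, 14, 16, 18, 20, 22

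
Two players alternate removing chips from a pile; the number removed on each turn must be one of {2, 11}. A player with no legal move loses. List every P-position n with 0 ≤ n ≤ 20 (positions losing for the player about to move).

n :  0  1  2  3  4  5  6  7  8  9 10 11 12 13 14 15 16 17 18 19 20
G :  0  0  1  1  0  0  1  1  0  0  1  1  2  0  0  1  1  0  0  1  1
P-positions are exactly the n with G(n) = 0.

0, 1, 4, 5, 8, 9, 13, 14, 17, 18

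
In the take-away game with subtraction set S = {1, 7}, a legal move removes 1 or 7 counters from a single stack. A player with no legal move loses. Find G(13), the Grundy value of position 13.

1

G(0) = 0
G(1) = mex{0} = 1
G(2) = mex{1} = 0
G(3) = mex{0} = 1
G(4) = mex{1} = 0
G(5) = mex{0} = 1
G(6) = mex{1} = 0
G(7) = mex{0,0} = 1
G(8) = mex{1,1} = 0
G(9) = mex{0,0} = 1
G(10) = mex{1,1} = 0
G(11) = mex{0,0} = 1
G(12) = mex{1,1} = 0
G(13) = mex{0,0} = 1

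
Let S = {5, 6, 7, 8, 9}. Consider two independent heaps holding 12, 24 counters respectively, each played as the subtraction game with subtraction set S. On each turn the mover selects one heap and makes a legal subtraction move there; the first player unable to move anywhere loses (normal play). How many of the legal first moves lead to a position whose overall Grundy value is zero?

All heaps use S = {5, 6, 7, 8, 9}:
G(0) = 0
G(1) = mex{} = 0
G(2) = mex{} = 0
G(3) = mex{} = 0
G(4) = mex{} = 0
G(5) = mex{0} = 1
G(6) = mex{0,0} = 1
G(7) = mex{0,0,0} = 1
G(8) = mex{0,0,0,0} = 1
G(9) = mex{0,0,0,0,0} = 1
G(10) = mex{1,0,0,0,0} = 2
G(11) = mex{1,1,0,0,0} = 2
G(12) = mex{1,1,1,0,0} = 2
G(13) = mex{1,1,1,1,0} = 2
G(14) = mex{1,1,1,1,1} = 0
G(15) = mex{2,1,1,1,1} = 0
G(16) = mex{2,2,1,1,1} = 0
G(17) = mex{2,2,2,1,1} = 0
G(18) = mex{2,2,2,2,1} = 0
G(19) = mex{0,2,2,2,2} = 1
G(20) = mex{0,0,2,2,2} = 1
G(21) = mex{0,0,0,2,2} = 1
G(22) = mex{0,0,0,0,2} = 1
G(23) = mex{0,0,0,0,0} = 1
G(24) = mex{1,0,0,0,0} = 2
Heap A: G(12) = 2.
Heap B: G(24) = 2.
Combined Grundy value = 2 ⊕ 2 = 0.
A winning move leaves total XOR = 0, i.e. changes one component's Grundy value g to g ⊕ X where X is the current total.
Heap A: target g' = 2⊕0 = 2, but every legal move changes the Grundy value (mex property), so 0 moves.
Heap B: target g' = 2⊕0 = 2, but every legal move changes the Grundy value (mex property), so 0 moves.

0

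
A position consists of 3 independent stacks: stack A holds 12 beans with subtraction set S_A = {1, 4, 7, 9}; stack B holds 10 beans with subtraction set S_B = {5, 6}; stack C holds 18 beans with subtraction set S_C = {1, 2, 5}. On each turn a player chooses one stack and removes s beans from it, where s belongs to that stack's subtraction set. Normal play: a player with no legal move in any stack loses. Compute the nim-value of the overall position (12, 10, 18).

0

Stack A, S = {1, 4, 7, 9}:
n :  0  1  2  3  4  5  6  7  8  9 10 11 12
G :  0  1  0  1  2  0  1  2  0  1  0  1  2
G_A(12) = 2.
Stack B, S = {5, 6}:
n :  0  1  2  3  4  5  6  7  8  9 10
G :  0  0  0  0  0  1  1  1  1  1  2
G_B(10) = 2.
Stack C, S = {1, 2, 5}:
n :  0  1  2  3  4  5  6  7  8  9 10 11 12 13 14 15 16 17 18
G :  0  1  2  0  1  2  0  1  2  0  1  2  0  1  2  0  1  2  0
G_C(18) = 0.
Combined Grundy value = 2 ⊕ 2 ⊕ 0 = 0.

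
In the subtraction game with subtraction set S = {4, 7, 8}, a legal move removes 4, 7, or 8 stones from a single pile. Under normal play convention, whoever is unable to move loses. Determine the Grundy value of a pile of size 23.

2

n :  0  1  2  3  4  5  6  7  8  9 10 11 12 13 14 15 16 17 18 19 20 21 22 23
G :  0  0  0  0  1  1  1  1  2  2  2  2  0  0  0  0  1  1  1  1  2  2  2  2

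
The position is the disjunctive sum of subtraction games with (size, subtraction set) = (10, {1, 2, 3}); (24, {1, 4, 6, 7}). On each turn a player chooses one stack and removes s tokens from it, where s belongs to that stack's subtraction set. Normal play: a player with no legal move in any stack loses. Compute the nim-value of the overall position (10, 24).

Stack A, S = {1, 2, 3}:
G(0) = 0
G(1) = mex{0} = 1
G(2) = mex{1,0} = 2
G(3) = mex{2,1,0} = 3
G(4) = mex{3,2,1} = 0
G(5) = mex{0,3,2} = 1
G(6) = mex{1,0,3} = 2
G(7) = mex{2,1,0} = 3
G(8) = mex{3,2,1} = 0
G(9) = mex{0,3,2} = 1
G(10) = mex{1,0,3} = 2
G_A(10) = 2.
Stack B, S = {1, 4, 6, 7}:
G(0) = 0
G(1) = mex{0} = 1
G(2) = mex{1} = 0
G(3) = mex{0} = 1
G(4) = mex{1,0} = 2
G(5) = mex{2,1} = 0
G(6) = mex{0,0,0} = 1
G(7) = mex{1,1,1,0} = 2
G(8) = mex{2,2,0,1} = 3
G(9) = mex{3,0,1,0} = 2
G(10) = mex{2,1,2,1} = 0
G(11) = mex{0,2,0,2} = 1
G(12) = mex{1,3,1,0} = 2
G(13) = mex{2,2,2,1} = 0
G(14) = mex{0,0,3,2} = 1
G(15) = mex{1,1,2,3} = 0
G(16) = mex{0,2,0,2} = 1
G(17) = mex{1,0,1,0} = 2
G(18) = mex{2,1,2,1} = 0
G(19) = mex{0,0,0,2} = 1
G(20) = mex{1,1,1,0} = 2
G(21) = mex{2,2,0,1} = 3
G(22) = mex{3,0,1,0} = 2
G(23) = mex{2,1,2,1} = 0
G(24) = mex{0,2,0,2} = 1
G_B(24) = 1.
Combined Grundy value = 2 ⊕ 1 = 3.

3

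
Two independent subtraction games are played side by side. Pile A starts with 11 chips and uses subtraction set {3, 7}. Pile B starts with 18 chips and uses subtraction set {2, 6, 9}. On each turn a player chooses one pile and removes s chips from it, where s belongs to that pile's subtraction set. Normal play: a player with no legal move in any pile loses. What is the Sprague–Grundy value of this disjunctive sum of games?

Pile A, S = {3, 7}:
n :  0  1  2  3  4  5  6  7  8  9 10 11
G :  0  0  0  1  1  1  0  2  2  1  0  0
G_A(11) = 0.
Pile B, S = {2, 6, 9}:
n :  0  1  2  3  4  5  6  7  8  9 10 11 12 13 14 15 16 17 18
G :  0  0  1  1  0  0  1  1  0  2  1  3  0  2  1  0  0  1  1
G_B(18) = 1.
Combined Grundy value = 0 ⊕ 1 = 1.

1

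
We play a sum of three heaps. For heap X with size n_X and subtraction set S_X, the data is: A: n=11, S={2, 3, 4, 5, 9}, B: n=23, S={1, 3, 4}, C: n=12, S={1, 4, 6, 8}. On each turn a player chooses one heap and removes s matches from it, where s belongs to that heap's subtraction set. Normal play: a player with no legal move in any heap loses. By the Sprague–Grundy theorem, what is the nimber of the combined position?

2

Heap A, S = {2, 3, 4, 5, 9}:
n :  0  1  2  3  4  5  6  7  8  9 10 11
G :  0  0  1  1  2  2  3  0  0  1  1  2
G_A(11) = 2.
Heap B, S = {1, 3, 4}:
n :  0  1  2  3  4  5  6  7  8  9 10 11 12 13 14 15 16 17 18 19 20 21 22 23
G :  0  1  0  1  2  3  2  0  1  0  1  2  3  2  0  1  0  1  2  3  2  0  1  0
G_B(23) = 0.
Heap C, S = {1, 4, 6, 8}:
n :  0  1  2  3  4  5  6  7  8  9 10 11 12
G :  0  1  0  1  2  0  1  0  1  2  3  2  0
G_C(12) = 0.
Combined Grundy value = 2 ⊕ 0 ⊕ 0 = 2.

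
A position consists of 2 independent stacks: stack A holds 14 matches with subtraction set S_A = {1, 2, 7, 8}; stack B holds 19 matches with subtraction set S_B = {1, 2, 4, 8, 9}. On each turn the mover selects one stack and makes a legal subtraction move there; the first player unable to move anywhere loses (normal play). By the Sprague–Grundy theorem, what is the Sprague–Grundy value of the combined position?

Stack A, S = {1, 2, 7, 8}:
G(0) = 0
G(1) = mex{0} = 1
G(2) = mex{1,0} = 2
G(3) = mex{2,1} = 0
G(4) = mex{0,2} = 1
G(5) = mex{1,0} = 2
G(6) = mex{2,1} = 0
G(7) = mex{0,2,0} = 1
G(8) = mex{1,0,1,0} = 2
G(9) = mex{2,1,2,1} = 0
G(10) = mex{0,2,0,2} = 1
G(11) = mex{1,0,1,0} = 2
G(12) = mex{2,1,2,1} = 0
G(13) = mex{0,2,0,2} = 1
G(14) = mex{1,0,1,0} = 2
G_A(14) = 2.
Stack B, S = {1, 2, 4, 8, 9}:
n :  0  1  2  3  4  5  6  7  8  9 10 11 12 13 14 15 16 17 18 19
G :  0  1  2  0  1  2  0  1  2  3  4  5  3  0  1  2  0  1  2  0
G_B(19) = 0.
Combined Grundy value = 2 ⊕ 0 = 2.

2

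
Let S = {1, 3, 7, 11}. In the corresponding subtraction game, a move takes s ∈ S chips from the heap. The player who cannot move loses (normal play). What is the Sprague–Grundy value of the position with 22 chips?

0

G(0) = 0
G(1) = mex{0} = 1
G(2) = mex{1} = 0
G(3) = mex{0,0} = 1
G(4) = mex{1,1} = 0
G(5) = mex{0,0} = 1
G(6) = mex{1,1} = 0
G(7) = mex{0,0,0} = 1
G(8) = mex{1,1,1} = 0
G(9) = mex{0,0,0} = 1
G(10) = mex{1,1,1} = 0
G(11) = mex{0,0,0,0} = 1
G(12) = mex{1,1,1,1} = 0
G(13) = mex{0,0,0,0} = 1
G(14) = mex{1,1,1,1} = 0
G(15) = mex{0,0,0,0} = 1
G(16) = mex{1,1,1,1} = 0
G(17) = mex{0,0,0,0} = 1
G(18) = mex{1,1,1,1} = 0
G(19) = mex{0,0,0,0} = 1
G(20) = mex{1,1,1,1} = 0
G(21) = mex{0,0,0,0} = 1
G(22) = mex{1,1,1,1} = 0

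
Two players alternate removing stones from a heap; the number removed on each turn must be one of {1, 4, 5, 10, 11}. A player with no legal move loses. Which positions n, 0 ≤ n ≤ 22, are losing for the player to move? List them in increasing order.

0, 2, 8, 14, 16, 22

G(0) = 0
G(1) = mex{0} = 1
G(2) = mex{1} = 0
G(3) = mex{0} = 1
G(4) = mex{1,0} = 2
G(5) = mex{2,1,0} = 3
G(6) = mex{3,0,1} = 2
G(7) = mex{2,1,0} = 3
G(8) = mex{3,2,1} = 0
G(9) = mex{0,3,2} = 1
G(10) = mex{1,2,3,0} = 4
G(11) = mex{4,3,2,1,0} = 5
G(12) = mex{5,0,3,0,1} = 2
G(13) = mex{2,1,0,1,0} = 3
G(14) = mex{3,4,1,2,1} = 0
G(15) = mex{0,5,4,3,2} = 1
G(16) = mex{1,2,5,2,3} = 0
G(17) = mex{0,3,2,3,2} = 1
G(18) = mex{1,0,3,0,3} = 2
G(19) = mex{2,1,0,1,0} = 3
G(20) = mex{3,0,1,4,1} = 2
G(21) = mex{2,1,0,5,4} = 3
G(22) = mex{3,2,1,2,5} = 0
P-positions are exactly the n with G(n) = 0.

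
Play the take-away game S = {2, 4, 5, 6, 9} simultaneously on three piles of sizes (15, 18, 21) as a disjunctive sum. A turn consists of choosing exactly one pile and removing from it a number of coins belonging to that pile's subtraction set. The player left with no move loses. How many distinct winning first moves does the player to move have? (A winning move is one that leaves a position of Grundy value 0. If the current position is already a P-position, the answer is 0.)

5

All piles use S = {2, 4, 5, 6, 9}:
G(0) = 0
G(1) = mex{} = 0
G(2) = mex{0} = 1
G(3) = mex{0} = 1
G(4) = mex{1,0} = 2
G(5) = mex{1,0,0} = 2
G(6) = mex{2,1,0,0} = 3
G(7) = mex{2,1,1,0} = 3
G(8) = mex{3,2,1,1} = 0
G(9) = mex{3,2,2,1,0} = 4
G(10) = mex{0,3,2,2,0} = 1
G(11) = mex{4,3,3,2,1} = 0
G(12) = mex{1,0,3,3,1} = 2
G(13) = mex{0,4,0,3,2} = 1
G(14) = mex{2,1,4,0,2} = 3
G(15) = mex{1,0,1,4,3} = 2
G(16) = mex{3,2,0,1,3} = 4
G(17) = mex{2,1,2,0,0} = 3
G(18) = mex{4,3,1,2,4} = 0
G(19) = mex{3,2,3,1,1} = 0
G(20) = mex{0,4,2,3,0} = 1
G(21) = mex{0,3,4,2,2} = 1
Pile A: G(15) = 2.
Pile B: G(18) = 0.
Pile C: G(21) = 1.
Combined Grundy value = 2 ⊕ 0 ⊕ 1 = 3.
A winning move leaves total XOR = 0, i.e. changes one component's Grundy value g to g ⊕ X where X is the current total.
Pile A: need g' = 2⊕3 = 1. Options: 15−2→G=1, 15−4→G=0, 15−5→G=1, 15−6→G=4, 15−9→G=3. Hits: 2.
Pile B: need g' = 0⊕3 = 3. Options: 18−2→G=4, 18−4→G=3, 18−5→G=1, 18−6→G=2, 18−9→G=4. Hits: 1.
Pile C: need g' = 1⊕3 = 2. Options: 21−2→G=0, 21−4→G=3, 21−5→G=4, 21−6→G=2, 21−9→G=2. Hits: 2.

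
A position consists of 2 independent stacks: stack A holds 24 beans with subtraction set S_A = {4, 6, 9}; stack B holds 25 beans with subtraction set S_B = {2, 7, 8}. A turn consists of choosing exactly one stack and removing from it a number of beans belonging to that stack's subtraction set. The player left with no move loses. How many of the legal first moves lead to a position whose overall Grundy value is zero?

3

Stack A, S = {4, 6, 9}:
n :  0  1  2  3  4  5  6  7  8  9 10 11 12 13 14 15 16 17 18 19 20 21 22 23 24
G :  0  0  0  0  1  1  1  1  2  2  2  2  3  0  0  0  0  1  1  1  1  2  2  2  2
G_A(24) = 2.
Stack B, S = {2, 7, 8}:
G(0) = 0
G(1) = mex{} = 0
G(2) = mex{0} = 1
G(3) = mex{0} = 1
G(4) = mex{1} = 0
G(5) = mex{1} = 0
G(6) = mex{0} = 1
G(7) = mex{0,0} = 1
G(8) = mex{1,0,0} = 2
G(9) = mex{1,1,0} = 2
G(10) = mex{2,1,1} = 0
G(11) = mex{2,0,1} = 3
G(12) = mex{0,0,0} = 1
G(13) = mex{3,1,0} = 2
G(14) = mex{1,1,1} = 0
G(15) = mex{2,2,1} = 0
G(16) = mex{0,2,2} = 1
G(17) = mex{0,0,2} = 1
G(18) = mex{1,3,0} = 2
G(19) = mex{1,1,3} = 0
G(20) = mex{2,2,1} = 0
G(21) = mex{0,0,2} = 1
G(22) = mex{0,0,0} = 1
G(23) = mex{1,1,0} = 2
G(24) = mex{1,1,1} = 0
G(25) = mex{2,2,1} = 0
G_B(25) = 0.
Combined Grundy value = 2 ⊕ 0 = 2.
A winning move leaves total XOR = 0, i.e. changes one component's Grundy value g to g ⊕ X where X is the current total.
Stack A: need g' = 2⊕2 = 0. Options: 24−4→G=1, 24−6→G=1, 24−9→G=0. Hits: 1.
Stack B: need g' = 0⊕2 = 2. Options: 25−2→G=2, 25−7→G=2, 25−8→G=1. Hits: 2.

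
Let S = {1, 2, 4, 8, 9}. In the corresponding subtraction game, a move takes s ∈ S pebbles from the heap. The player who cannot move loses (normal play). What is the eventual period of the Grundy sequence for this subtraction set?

13

n :  0  1  2  3  4  5  6  7  8  9 10 11 12 13 14 15 16 17 18 19 20 21 22 23 24 25 26 27
G :  0  1  2  0  1  2  0  1  2  3  4  5  3  0  1  2  0  1  2  0  1  2  3  4  5  3  0  1
G(n+13) = G(n) holds for n = 0,…,8 (a full window of length max(S) = 9), so the sequence is purely periodic with period 13.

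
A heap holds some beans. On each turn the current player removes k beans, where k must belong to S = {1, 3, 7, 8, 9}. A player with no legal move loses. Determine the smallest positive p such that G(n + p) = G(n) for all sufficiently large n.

n :  0  1  2  3  4  5  6  7  8  9 10 11 12 13 14 15 16 17 18 19 20 21 22 23 24 25 26 27 28 29 30 31 32 33
G :  0  1  0  1  0  1  0  1  2  3  2  3  2  3  2  3  0  1  0  1  0  1  0  1  2  3  2  3  2  3  2  3  0  1
G(n+16) = G(n) holds for n = 0,…,8 (a full window of length max(S) = 9), so the sequence is purely periodic with period 16.

16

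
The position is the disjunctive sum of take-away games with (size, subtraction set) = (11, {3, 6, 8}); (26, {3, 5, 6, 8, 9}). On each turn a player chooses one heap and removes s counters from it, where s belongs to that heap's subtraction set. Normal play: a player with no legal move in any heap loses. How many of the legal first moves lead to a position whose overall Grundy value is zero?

Heap A, S = {3, 6, 8}:
G(0) = 0
G(1) = mex{} = 0
G(2) = mex{} = 0
G(3) = mex{0} = 1
G(4) = mex{0} = 1
G(5) = mex{0} = 1
G(6) = mex{1,0} = 2
G(7) = mex{1,0} = 2
G(8) = mex{1,0,0} = 2
G(9) = mex{2,1,0} = 3
G(10) = mex{2,1,0} = 3
G(11) = mex{2,1,1} = 0
G_A(11) = 0.
Heap B, S = {3, 5, 6, 8, 9}:
n :  0  1  2  3  4  5  6  7  8  9 10 11 12 13 14 15 16 17 18 19 20 21 22 23 24 25 26
G :  0  0  0  1  1  1  2  2  2  3  3  3  0  0  0  1  1  1  2  2  2  3  3  3  0  0  0
G_B(26) = 0.
Combined Grundy value = 0 ⊕ 0 = 0.
A winning move leaves total XOR = 0, i.e. changes one component's Grundy value g to g ⊕ X where X is the current total.
Heap A: target g' = 0⊕0 = 0, but every legal move changes the Grundy value (mex property), so 0 moves.
Heap B: target g' = 0⊕0 = 0, but every legal move changes the Grundy value (mex property), so 0 moves.

0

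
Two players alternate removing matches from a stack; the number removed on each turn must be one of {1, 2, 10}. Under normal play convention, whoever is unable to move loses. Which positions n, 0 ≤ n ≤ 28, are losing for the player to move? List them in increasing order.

G(0) = 0
G(1) = mex{0} = 1
G(2) = mex{1,0} = 2
G(3) = mex{2,1} = 0
G(4) = mex{0,2} = 1
G(5) = mex{1,0} = 2
G(6) = mex{2,1} = 0
G(7) = mex{0,2} = 1
G(8) = mex{1,0} = 2
G(9) = mex{2,1} = 0
G(10) = mex{0,2,0} = 1
G(11) = mex{1,0,1} = 2
G(12) = mex{2,1,2} = 0
G(13) = mex{0,2,0} = 1
G(14) = mex{1,0,1} = 2
G(15) = mex{2,1,2} = 0
G(16) = mex{0,2,0} = 1
G(17) = mex{1,0,1} = 2
G(18) = mex{2,1,2} = 0
G(19) = mex{0,2,0} = 1
G(20) = mex{1,0,1} = 2
G(21) = mex{2,1,2} = 0
G(22) = mex{0,2,0} = 1
G(23) = mex{1,0,1} = 2
G(24) = mex{2,1,2} = 0
G(25) = mex{0,2,0} = 1
G(26) = mex{1,0,1} = 2
G(27) = mex{2,1,2} = 0
G(28) = mex{0,2,0} = 1
P-positions are exactly the n with G(n) = 0.

0, 3, 6, 9, 12, 15, 18, 21, 24, 27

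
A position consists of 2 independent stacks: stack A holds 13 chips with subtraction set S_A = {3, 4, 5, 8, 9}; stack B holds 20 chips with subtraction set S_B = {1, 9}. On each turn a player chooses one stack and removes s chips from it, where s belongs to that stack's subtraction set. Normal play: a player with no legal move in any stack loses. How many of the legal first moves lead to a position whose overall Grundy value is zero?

Stack A, S = {3, 4, 5, 8, 9}:
n :  0  1  2  3  4  5  6  7  8  9 10 11 12 13
G :  0  0  0  1  1  1  2  2  2  3  3  3  0  0
G_A(13) = 0.
Stack B, S = {1, 9}:
G(0) = 0
G(1) = mex{0} = 1
G(2) = mex{1} = 0
G(3) = mex{0} = 1
G(4) = mex{1} = 0
G(5) = mex{0} = 1
G(6) = mex{1} = 0
G(7) = mex{0} = 1
G(8) = mex{1} = 0
G(9) = mex{0,0} = 1
G(10) = mex{1,1} = 0
G(11) = mex{0,0} = 1
G(12) = mex{1,1} = 0
G(13) = mex{0,0} = 1
G(14) = mex{1,1} = 0
G(15) = mex{0,0} = 1
G(16) = mex{1,1} = 0
G(17) = mex{0,0} = 1
G(18) = mex{1,1} = 0
G(19) = mex{0,0} = 1
G(20) = mex{1,1} = 0
G_B(20) = 0.
Combined Grundy value = 0 ⊕ 0 = 0.
A winning move leaves total XOR = 0, i.e. changes one component's Grundy value g to g ⊕ X where X is the current total.
Stack A: target g' = 0⊕0 = 0, but every legal move changes the Grundy value (mex property), so 0 moves.
Stack B: target g' = 0⊕0 = 0, but every legal move changes the Grundy value (mex property), so 0 moves.

0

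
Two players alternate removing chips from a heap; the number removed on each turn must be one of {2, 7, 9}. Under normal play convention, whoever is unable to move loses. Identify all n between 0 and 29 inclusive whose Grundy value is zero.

0, 1, 4, 5, 15, 16, 19, 20

n :  0  1  2  3  4  5  6  7  8  9 10 11 12 13 14 15 16 17 18 19 20 21 22 23 24 25 26 27 28 29
G :  0  0  1  1  0  0  1  1  2  2  3  3  2  2  3  0  0  1  1  0  0  1  1  2  2  3  3  2  2  3
P-positions are exactly the n with G(n) = 0.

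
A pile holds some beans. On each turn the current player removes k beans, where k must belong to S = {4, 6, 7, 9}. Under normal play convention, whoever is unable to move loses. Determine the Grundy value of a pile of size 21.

2

n :  0  1  2  3  4  5  6  7  8  9 10 11 12 13 14 15 16 17 18 19 20 21
G :  0  0  0  0  1  1  1  1  2  2  2  2  3  0  0  0  0  1  1  1  1  2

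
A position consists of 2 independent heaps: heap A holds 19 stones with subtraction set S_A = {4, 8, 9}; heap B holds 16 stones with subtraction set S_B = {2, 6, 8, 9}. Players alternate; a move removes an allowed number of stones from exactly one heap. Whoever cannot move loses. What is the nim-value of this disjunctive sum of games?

1

Heap A, S = {4, 8, 9}:
n :  0  1  2  3  4  5  6  7  8  9 10 11 12 13 14 15 16 17 18 19
G :  0  0  0  0  1  1  1  1  2  2  2  2  3  0  0  0  0  1  1  1
G_A(19) = 1.
Heap B, S = {2, 6, 8, 9}:
G(0) = 0
G(1) = mex{} = 0
G(2) = mex{0} = 1
G(3) = mex{0} = 1
G(4) = mex{1} = 0
G(5) = mex{1} = 0
G(6) = mex{0,0} = 1
G(7) = mex{0,0} = 1
G(8) = mex{1,1,0} = 2
G(9) = mex{1,1,0,0} = 2
G(10) = mex{2,0,1,0} = 3
G(11) = mex{2,0,1,1} = 3
G(12) = mex{3,1,0,1} = 2
G(13) = mex{3,1,0,0} = 2
G(14) = mex{2,2,1,0} = 3
G(15) = mex{2,2,1,1} = 0
G(16) = mex{3,3,2,1} = 0
G_B(16) = 0.
Combined Grundy value = 1 ⊕ 0 = 1.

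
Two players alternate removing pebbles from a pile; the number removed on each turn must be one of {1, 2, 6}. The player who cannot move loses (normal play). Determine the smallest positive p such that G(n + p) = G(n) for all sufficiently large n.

n :  0  1  2  3  4  5  6  7  8  9 10 11 12 13 14 15
G :  0  1  2  0  1  2  3  0  1  2  0  1  2  3  0  1
G(n+7) = G(n) holds for n = 0,…,5 (a full window of length max(S) = 6), so the sequence is purely periodic with period 7.

7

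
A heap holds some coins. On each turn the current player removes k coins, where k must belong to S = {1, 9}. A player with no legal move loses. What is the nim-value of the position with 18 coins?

0

n :  0  1  2  3  4  5  6  7  8  9 10 11 12 13 14 15 16 17 18
G :  0  1  0  1  0  1  0  1  0  1  0  1  0  1  0  1  0  1  0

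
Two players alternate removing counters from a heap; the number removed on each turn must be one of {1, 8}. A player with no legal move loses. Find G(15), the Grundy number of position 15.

0

G(0) = 0
G(1) = mex{0} = 1
G(2) = mex{1} = 0
G(3) = mex{0} = 1
G(4) = mex{1} = 0
G(5) = mex{0} = 1
G(6) = mex{1} = 0
G(7) = mex{0} = 1
G(8) = mex{1,0} = 2
G(9) = mex{2,1} = 0
G(10) = mex{0,0} = 1
G(11) = mex{1,1} = 0
G(12) = mex{0,0} = 1
G(13) = mex{1,1} = 0
G(14) = mex{0,0} = 1
G(15) = mex{1,1} = 0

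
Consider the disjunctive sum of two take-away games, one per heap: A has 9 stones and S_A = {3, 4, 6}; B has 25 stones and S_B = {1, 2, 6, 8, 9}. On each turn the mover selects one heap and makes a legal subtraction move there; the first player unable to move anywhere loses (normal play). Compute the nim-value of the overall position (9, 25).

1

Heap A, S = {3, 4, 6}:
n : 0 1 2 3 4 5 6 7 8 9
G : 0 0 0 1 1 1 2 2 2 0
G_A(9) = 0.
Heap B, S = {1, 2, 6, 8, 9}:
G(0) = 0
G(1) = mex{0} = 1
G(2) = mex{1,0} = 2
G(3) = mex{2,1} = 0
G(4) = mex{0,2} = 1
G(5) = mex{1,0} = 2
G(6) = mex{2,1,0} = 3
G(7) = mex{3,2,1} = 0
G(8) = mex{0,3,2,0} = 1
G(9) = mex{1,0,0,1,0} = 2
G(10) = mex{2,1,1,2,1} = 0
G(11) = mex{0,2,2,0,2} = 1
G(12) = mex{1,0,3,1,0} = 2
G(13) = mex{2,1,0,2,1} = 3
G(14) = mex{3,2,1,3,2} = 0
G(15) = mex{0,3,2,0,3} = 1
G(16) = mex{1,0,0,1,0} = 2
G(17) = mex{2,1,1,2,1} = 0
G(18) = mex{0,2,2,0,2} = 1
G(19) = mex{1,0,3,1,0} = 2
G(20) = mex{2,1,0,2,1} = 3
G(21) = mex{3,2,1,3,2} = 0
G(22) = mex{0,3,2,0,3} = 1
G(23) = mex{1,0,0,1,0} = 2
G(24) = mex{2,1,1,2,1} = 0
G(25) = mex{0,2,2,0,2} = 1
G_B(25) = 1.
Combined Grundy value = 0 ⊕ 1 = 1.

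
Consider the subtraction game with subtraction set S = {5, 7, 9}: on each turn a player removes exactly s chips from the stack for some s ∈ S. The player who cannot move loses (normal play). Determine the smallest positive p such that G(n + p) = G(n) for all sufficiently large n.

14

n :  0  1  2  3  4  5  6  7  8  9 10 11 12 13 14 15 16 17 18 19 20 21 22 23 24 25 26 27 28 29
G :  0  0  0  0  0  1  1  1  1  1  2  2  2  2  0  0  0  0  0  1  1  1  1  1  2  2  2  2  0  0
G(n+14) = G(n) holds for n = 0,…,8 (a full window of length max(S) = 9), so the sequence is purely periodic with period 14.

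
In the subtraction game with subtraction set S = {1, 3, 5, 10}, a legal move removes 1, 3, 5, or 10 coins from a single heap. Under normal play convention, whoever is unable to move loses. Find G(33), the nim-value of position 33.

1

G(0) = 0
G(1) = mex{0} = 1
G(2) = mex{1} = 0
G(3) = mex{0,0} = 1
G(4) = mex{1,1} = 0
G(5) = mex{0,0,0} = 1
G(6) = mex{1,1,1} = 0
G(7) = mex{0,0,0} = 1
G(8) = mex{1,1,1} = 0
G(9) = mex{0,0,0} = 1
G(10) = mex{1,1,1,0} = 2
G(11) = mex{2,0,0,1} = 3
G(12) = mex{3,1,1,0} = 2
G(13) = mex{2,2,0,1} = 3
G(14) = mex{3,3,1,0} = 2
G(15) = mex{2,2,2,1} = 0
G(16) = mex{0,3,3,0} = 1
G(17) = mex{1,2,2,1} = 0
G(18) = mex{0,0,3,0} = 1
G(19) = mex{1,1,2,1} = 0
G(20) = mex{0,0,0,2} = 1
G(21) = mex{1,1,1,3} = 0
G(22) = mex{0,0,0,2} = 1
G(23) = mex{1,1,1,3} = 0
G(24) = mex{0,0,0,2} = 1
G(25) = mex{1,1,1,0} = 2
G(26) = mex{2,0,0,1} = 3
G(27) = mex{3,1,1,0} = 2
G(28) = mex{2,2,0,1} = 3
G(29) = mex{3,3,1,0} = 2
G(30) = mex{2,2,2,1} = 0
G(31) = mex{0,3,3,0} = 1
G(32) = mex{1,2,2,1} = 0
G(33) = mex{0,0,3,0} = 1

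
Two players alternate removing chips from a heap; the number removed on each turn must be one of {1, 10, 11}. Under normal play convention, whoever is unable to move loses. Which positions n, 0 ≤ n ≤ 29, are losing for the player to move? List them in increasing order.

0, 2, 4, 6, 8, 20, 22, 24, 26, 28

G(0) = 0
G(1) = mex{0} = 1
G(2) = mex{1} = 0
G(3) = mex{0} = 1
G(4) = mex{1} = 0
G(5) = mex{0} = 1
G(6) = mex{1} = 0
G(7) = mex{0} = 1
G(8) = mex{1} = 0
G(9) = mex{0} = 1
G(10) = mex{1,0} = 2
G(11) = mex{2,1,0} = 3
G(12) = mex{3,0,1} = 2
G(13) = mex{2,1,0} = 3
G(14) = mex{3,0,1} = 2
G(15) = mex{2,1,0} = 3
G(16) = mex{3,0,1} = 2
G(17) = mex{2,1,0} = 3
G(18) = mex{3,0,1} = 2
G(19) = mex{2,1,0} = 3
G(20) = mex{3,2,1} = 0
G(21) = mex{0,3,2} = 1
G(22) = mex{1,2,3} = 0
G(23) = mex{0,3,2} = 1
G(24) = mex{1,2,3} = 0
G(25) = mex{0,3,2} = 1
G(26) = mex{1,2,3} = 0
G(27) = mex{0,3,2} = 1
G(28) = mex{1,2,3} = 0
G(29) = mex{0,3,2} = 1
P-positions are exactly the n with G(n) = 0.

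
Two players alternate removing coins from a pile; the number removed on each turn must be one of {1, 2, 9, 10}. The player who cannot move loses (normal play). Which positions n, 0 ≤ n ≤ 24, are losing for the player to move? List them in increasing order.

0, 3, 6, 11, 14, 17, 22

G(0) = 0
G(1) = mex{0} = 1
G(2) = mex{1,0} = 2
G(3) = mex{2,1} = 0
G(4) = mex{0,2} = 1
G(5) = mex{1,0} = 2
G(6) = mex{2,1} = 0
G(7) = mex{0,2} = 1
G(8) = mex{1,0} = 2
G(9) = mex{2,1,0} = 3
G(10) = mex{3,2,1,0} = 4
G(11) = mex{4,3,2,1} = 0
G(12) = mex{0,4,0,2} = 1
G(13) = mex{1,0,1,0} = 2
G(14) = mex{2,1,2,1} = 0
G(15) = mex{0,2,0,2} = 1
G(16) = mex{1,0,1,0} = 2
G(17) = mex{2,1,2,1} = 0
G(18) = mex{0,2,3,2} = 1
G(19) = mex{1,0,4,3} = 2
G(20) = mex{2,1,0,4} = 3
G(21) = mex{3,2,1,0} = 4
G(22) = mex{4,3,2,1} = 0
G(23) = mex{0,4,0,2} = 1
G(24) = mex{1,0,1,0} = 2
P-positions are exactly the n with G(n) = 0.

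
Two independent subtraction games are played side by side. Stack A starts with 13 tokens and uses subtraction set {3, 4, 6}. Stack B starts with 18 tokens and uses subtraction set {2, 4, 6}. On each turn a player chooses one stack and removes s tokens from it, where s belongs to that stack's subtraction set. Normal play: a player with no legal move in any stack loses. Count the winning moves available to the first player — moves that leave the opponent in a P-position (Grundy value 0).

0

Stack A, S = {3, 4, 6}:
n :  0  1  2  3  4  5  6  7  8  9 10 11 12 13
G :  0  0  0  1  1  1  2  2  2  0  0  0  1  1
G_A(13) = 1.
Stack B, S = {2, 4, 6}:
G(0) = 0
G(1) = mex{} = 0
G(2) = mex{0} = 1
G(3) = mex{0} = 1
G(4) = mex{1,0} = 2
G(5) = mex{1,0} = 2
G(6) = mex{2,1,0} = 3
G(7) = mex{2,1,0} = 3
G(8) = mex{3,2,1} = 0
G(9) = mex{3,2,1} = 0
G(10) = mex{0,3,2} = 1
G(11) = mex{0,3,2} = 1
G(12) = mex{1,0,3} = 2
G(13) = mex{1,0,3} = 2
G(14) = mex{2,1,0} = 3
G(15) = mex{2,1,0} = 3
G(16) = mex{3,2,1} = 0
G(17) = mex{3,2,1} = 0
G(18) = mex{0,3,2} = 1
G_B(18) = 1.
Combined Grundy value = 1 ⊕ 1 = 0.
A winning move leaves total XOR = 0, i.e. changes one component's Grundy value g to g ⊕ X where X is the current total.
Stack A: target g' = 1⊕0 = 1, but every legal move changes the Grundy value (mex property), so 0 moves.
Stack B: target g' = 1⊕0 = 1, but every legal move changes the Grundy value (mex property), so 0 moves.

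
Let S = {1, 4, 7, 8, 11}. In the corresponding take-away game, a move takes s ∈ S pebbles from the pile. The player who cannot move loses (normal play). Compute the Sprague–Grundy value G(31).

G(0) = 0
G(1) = mex{0} = 1
G(2) = mex{1} = 0
G(3) = mex{0} = 1
G(4) = mex{1,0} = 2
G(5) = mex{2,1} = 0
G(6) = mex{0,0} = 1
G(7) = mex{1,1,0} = 2
G(8) = mex{2,2,1,0} = 3
G(9) = mex{3,0,0,1} = 2
G(10) = mex{2,1,1,0} = 3
G(11) = mex{3,2,2,1,0} = 4
G(12) = mex{4,3,0,2,1} = 5
G(13) = mex{5,2,1,0,0} = 3
G(14) = mex{3,3,2,1,1} = 0
G(15) = mex{0,4,3,2,2} = 1
G(16) = mex{1,5,2,3,0} = 4
G(17) = mex{4,3,3,2,1} = 0
G(18) = mex{0,0,4,3,2} = 1
G(19) = mex{1,1,5,4,3} = 0
G(20) = mex{0,4,3,5,2} = 1
G(21) = mex{1,0,0,3,3} = 2
G(22) = mex{2,1,1,0,4} = 3
G(23) = mex{3,0,4,1,5} = 2
G(24) = mex{2,1,0,4,3} = 5
G(25) = mex{5,2,1,0,0} = 3
G(26) = mex{3,3,0,1,1} = 2
G(27) = mex{2,2,1,0,4} = 3
G(28) = mex{3,5,2,1,0} = 4
G(29) = mex{4,3,3,2,1} = 0
G(30) = mex{0,2,2,3,0} = 1
G(31) = mex{1,3,5,2,1} = 0

0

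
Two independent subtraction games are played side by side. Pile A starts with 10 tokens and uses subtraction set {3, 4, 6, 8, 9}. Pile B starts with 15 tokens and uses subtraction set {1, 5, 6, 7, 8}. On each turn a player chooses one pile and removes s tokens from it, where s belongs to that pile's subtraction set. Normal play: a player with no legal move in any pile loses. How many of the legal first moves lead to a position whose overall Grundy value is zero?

4

Pile A, S = {3, 4, 6, 8, 9}:
n :  0  1  2  3  4  5  6  7  8  9 10
G :  0  0  0  1  1  1  2  2  2  3  3
G_A(10) = 3.
Pile B, S = {1, 5, 6, 7, 8}:
G(0) = 0
G(1) = mex{0} = 1
G(2) = mex{1} = 0
G(3) = mex{0} = 1
G(4) = mex{1} = 0
G(5) = mex{0,0} = 1
G(6) = mex{1,1,0} = 2
G(7) = mex{2,0,1,0} = 3
G(8) = mex{3,1,0,1,0} = 2
G(9) = mex{2,0,1,0,1} = 3
G(10) = mex{3,1,0,1,0} = 2
G(11) = mex{2,2,1,0,1} = 3
G(12) = mex{3,3,2,1,0} = 4
G(13) = mex{4,2,3,2,1} = 0
G(14) = mex{0,3,2,3,2} = 1
G(15) = mex{1,2,3,2,3} = 0
G_B(15) = 0.
Combined Grundy value = 3 ⊕ 0 = 3.
A winning move leaves total XOR = 0, i.e. changes one component's Grundy value g to g ⊕ X where X is the current total.
Pile A: need g' = 3⊕3 = 0. Options: 10−3→G=2, 10−4→G=2, 10−6→G=1, 10−8→G=0, 10−9→G=0. Hits: 2.
Pile B: need g' = 0⊕3 = 3. Options: 15−1→G=1, 15−5→G=2, 15−6→G=3, 15−7→G=2, 15−8→G=3. Hits: 2.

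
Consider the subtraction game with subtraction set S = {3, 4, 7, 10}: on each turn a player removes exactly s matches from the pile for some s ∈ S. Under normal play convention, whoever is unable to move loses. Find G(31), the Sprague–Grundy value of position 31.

1

n :  0  1  2  3  4  5  6  7  8  9 10 11 12 13 14 15 16 17 18 19 20 21 22 23 24 25 26 27 28 29 30 31
G :  0  0  0  1  1  1  2  2  2  3  3  3  4  0  0  0  1  1  1  2  2  2  3  3  3  4  0  0  0  1  1  1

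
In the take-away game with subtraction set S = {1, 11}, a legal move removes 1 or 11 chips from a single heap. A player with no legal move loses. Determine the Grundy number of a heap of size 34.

0

G(0) = 0
G(1) = mex{0} = 1
G(2) = mex{1} = 0
G(3) = mex{0} = 1
G(4) = mex{1} = 0
G(5) = mex{0} = 1
G(6) = mex{1} = 0
G(7) = mex{0} = 1
G(8) = mex{1} = 0
G(9) = mex{0} = 1
G(10) = mex{1} = 0
G(11) = mex{0,0} = 1
G(12) = mex{1,1} = 0
G(13) = mex{0,0} = 1
G(14) = mex{1,1} = 0
G(15) = mex{0,0} = 1
G(16) = mex{1,1} = 0
G(17) = mex{0,0} = 1
G(18) = mex{1,1} = 0
G(19) = mex{0,0} = 1
G(20) = mex{1,1} = 0
G(21) = mex{0,0} = 1
G(22) = mex{1,1} = 0
G(23) = mex{0,0} = 1
G(24) = mex{1,1} = 0
G(25) = mex{0,0} = 1
G(26) = mex{1,1} = 0
G(27) = mex{0,0} = 1
G(28) = mex{1,1} = 0
G(29) = mex{0,0} = 1
G(30) = mex{1,1} = 0
G(31) = mex{0,0} = 1
G(32) = mex{1,1} = 0
G(33) = mex{0,0} = 1
G(34) = mex{1,1} = 0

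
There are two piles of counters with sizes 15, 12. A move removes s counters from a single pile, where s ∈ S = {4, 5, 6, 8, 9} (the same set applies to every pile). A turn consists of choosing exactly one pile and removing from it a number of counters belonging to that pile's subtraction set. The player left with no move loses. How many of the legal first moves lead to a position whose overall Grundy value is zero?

1

All piles use S = {4, 5, 6, 8, 9}:
n :  0  1  2  3  4  5  6  7  8  9 10 11 12 13 14 15
G :  0  0  0  0  1  1  1  1  2  2  2  2  3  0  0  0
Pile A: G(15) = 0.
Pile B: G(12) = 3.
Combined Grundy value = 0 ⊕ 3 = 3.
A winning move leaves total XOR = 0, i.e. changes one component's Grundy value g to g ⊕ X where X is the current total.
Pile A: need g' = 0⊕3 = 3. Options: 15−4→G=2, 15−5→G=2, 15−6→G=2, 15−8→G=1, 15−9→G=1. Hits: 0.
Pile B: need g' = 3⊕3 = 0. Options: 12−4→G=2, 12−5→G=1, 12−6→G=1, 12−8→G=1, 12−9→G=0. Hits: 1.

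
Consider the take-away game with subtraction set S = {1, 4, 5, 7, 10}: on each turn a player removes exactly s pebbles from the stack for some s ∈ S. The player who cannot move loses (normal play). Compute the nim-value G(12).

n :  0  1  2  3  4  5  6  7  8  9 10 11 12
G :  0  1  0  1  2  3  2  3  0  1  4  0  1

1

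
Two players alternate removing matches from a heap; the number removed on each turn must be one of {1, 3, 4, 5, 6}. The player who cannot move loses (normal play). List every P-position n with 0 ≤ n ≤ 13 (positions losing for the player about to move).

0, 2, 9, 11

n :  0  1  2  3  4  5  6  7  8  9 10 11 12 13
G :  0  1  0  1  2  3  2  3  4  0  1  0  1  2
P-positions are exactly the n with G(n) = 0.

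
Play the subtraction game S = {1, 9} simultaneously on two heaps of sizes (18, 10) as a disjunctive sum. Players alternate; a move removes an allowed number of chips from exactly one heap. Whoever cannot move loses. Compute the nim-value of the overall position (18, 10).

All heaps use S = {1, 9}:
G(0) = 0
G(1) = mex{0} = 1
G(2) = mex{1} = 0
G(3) = mex{0} = 1
G(4) = mex{1} = 0
G(5) = mex{0} = 1
G(6) = mex{1} = 0
G(7) = mex{0} = 1
G(8) = mex{1} = 0
G(9) = mex{0,0} = 1
G(10) = mex{1,1} = 0
G(11) = mex{0,0} = 1
G(12) = mex{1,1} = 0
G(13) = mex{0,0} = 1
G(14) = mex{1,1} = 0
G(15) = mex{0,0} = 1
G(16) = mex{1,1} = 0
G(17) = mex{0,0} = 1
G(18) = mex{1,1} = 0
Heap A: G(18) = 0.
Heap B: G(10) = 0.
Combined Grundy value = 0 ⊕ 0 = 0.

0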